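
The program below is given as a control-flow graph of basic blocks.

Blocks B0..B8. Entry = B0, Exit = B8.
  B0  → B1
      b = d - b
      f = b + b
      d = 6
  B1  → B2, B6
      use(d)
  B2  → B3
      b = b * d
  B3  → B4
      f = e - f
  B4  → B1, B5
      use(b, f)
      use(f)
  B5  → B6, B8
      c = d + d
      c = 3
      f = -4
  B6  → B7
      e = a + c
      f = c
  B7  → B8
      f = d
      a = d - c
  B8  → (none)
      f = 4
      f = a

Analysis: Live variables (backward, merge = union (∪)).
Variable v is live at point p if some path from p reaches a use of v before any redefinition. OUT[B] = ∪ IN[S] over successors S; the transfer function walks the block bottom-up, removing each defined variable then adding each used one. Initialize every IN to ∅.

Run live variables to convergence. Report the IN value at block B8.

Converged values:
  B0:   IN={a, b, c, d, e}   OUT={a, b, c, d, e, f}
  B1:   IN={a, b, c, d, e, f}   OUT={a, b, c, d, e, f}
  B2:   IN={a, b, c, d, e, f}   OUT={a, b, c, d, e, f}
  B3:   IN={a, b, c, d, e, f}   OUT={a, b, c, d, e, f}
  B4:   IN={a, b, c, d, e, f}   OUT={a, b, c, d, e, f}
  B5:   IN={a, d}   OUT={a, c, d}
  B6:   IN={a, c, d}   OUT={c, d}
  B7:   IN={c, d}   OUT={a}
  B8:   IN={a}   OUT={}

B8 is the boundary node: OUT[B8] = {}
Applying B8's transfer function to that OUT value gives IN[B8] (row B8 above).

Answer: {a}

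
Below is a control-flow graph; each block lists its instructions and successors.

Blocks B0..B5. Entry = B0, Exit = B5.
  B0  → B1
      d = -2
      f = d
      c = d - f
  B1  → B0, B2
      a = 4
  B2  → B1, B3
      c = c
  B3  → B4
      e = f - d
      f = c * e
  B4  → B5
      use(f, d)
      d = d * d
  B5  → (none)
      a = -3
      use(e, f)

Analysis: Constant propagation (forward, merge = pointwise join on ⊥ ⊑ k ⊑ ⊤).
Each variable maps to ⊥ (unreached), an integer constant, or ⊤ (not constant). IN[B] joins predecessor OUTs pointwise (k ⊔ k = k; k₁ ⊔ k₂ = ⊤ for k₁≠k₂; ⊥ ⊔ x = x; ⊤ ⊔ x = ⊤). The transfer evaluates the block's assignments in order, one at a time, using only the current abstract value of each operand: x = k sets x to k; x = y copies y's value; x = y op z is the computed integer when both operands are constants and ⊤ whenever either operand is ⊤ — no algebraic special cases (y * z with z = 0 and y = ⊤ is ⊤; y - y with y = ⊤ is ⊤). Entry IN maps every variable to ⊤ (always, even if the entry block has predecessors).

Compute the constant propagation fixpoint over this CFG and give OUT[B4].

Answer: {a: 4, b: ⊤, c: 0, d: 4, e: 0, f: 0}

Working:
Fixpoint table:
  B0: | IN=(all ⊤) | OUT={c:0, d:-2, f:-2; rest ⊤}
  B1: | IN={c:0, d:-2, f:-2; rest ⊤} | OUT={a:4, c:0, d:-2, f:-2; rest ⊤}
  B2: | IN={a:4, c:0, d:-2, f:-2; rest ⊤} | OUT={a:4, c:0, d:-2, f:-2; rest ⊤}
  B3: | IN={a:4, c:0, d:-2, f:-2; rest ⊤} | OUT={a:4, c:0, d:-2, e:0, f:0; rest ⊤}
  B4: | IN={a:4, c:0, d:-2, e:0, f:0; rest ⊤} | OUT={a:4, c:0, d:4, e:0, f:0; rest ⊤}
  B5: | IN={a:4, c:0, d:4, e:0, f:0; rest ⊤} | OUT={a:-3, c:0, d:4, e:0, f:0; rest ⊤}

Merge at B4: IN[B4] = OUT[B3] = {a: 4, b: ⊤, c: 0, d: -2, e: 0, f: 0}
Applying B4's transfer function to that IN value gives OUT[B4] (row B4 above).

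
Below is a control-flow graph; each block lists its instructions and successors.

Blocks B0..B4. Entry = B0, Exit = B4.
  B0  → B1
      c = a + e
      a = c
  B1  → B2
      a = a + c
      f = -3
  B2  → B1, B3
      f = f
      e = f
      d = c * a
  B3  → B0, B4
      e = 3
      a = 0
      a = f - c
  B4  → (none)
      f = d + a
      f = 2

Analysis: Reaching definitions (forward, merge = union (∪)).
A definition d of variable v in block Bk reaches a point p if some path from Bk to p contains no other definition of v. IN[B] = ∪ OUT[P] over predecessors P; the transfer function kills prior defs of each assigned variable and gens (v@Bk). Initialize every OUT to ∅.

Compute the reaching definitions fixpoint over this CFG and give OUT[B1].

Per-block solution:
  B0: | IN={a@B3, c@B0, d@B2, e@B3, f@B2} | OUT={a@B0, c@B0, d@B2, e@B3, f@B2}
  B1: | IN={a@B0, a@B1, c@B0, d@B2, e@B2, e@B3, f@B2} | OUT={a@B1, c@B0, d@B2, e@B2, e@B3, f@B1}
  B2: | IN={a@B1, c@B0, d@B2, e@B2, e@B3, f@B1} | OUT={a@B1, c@B0, d@B2, e@B2, f@B2}
  B3: | IN={a@B1, c@B0, d@B2, e@B2, f@B2} | OUT={a@B3, c@B0, d@B2, e@B3, f@B2}
  B4: | IN={a@B3, c@B0, d@B2, e@B3, f@B2} | OUT={a@B3, c@B0, d@B2, e@B3, f@B4}

Merge at B1: IN[B1] = OUT[B0] ⊔ OUT[B2] = {a@B0, a@B1, c@B0, d@B2, e@B2, e@B3, f@B2}
Applying B1's transfer function to that IN value gives OUT[B1] (row B1 above).

Answer: {a@B1, c@B0, d@B2, e@B2, e@B3, f@B1}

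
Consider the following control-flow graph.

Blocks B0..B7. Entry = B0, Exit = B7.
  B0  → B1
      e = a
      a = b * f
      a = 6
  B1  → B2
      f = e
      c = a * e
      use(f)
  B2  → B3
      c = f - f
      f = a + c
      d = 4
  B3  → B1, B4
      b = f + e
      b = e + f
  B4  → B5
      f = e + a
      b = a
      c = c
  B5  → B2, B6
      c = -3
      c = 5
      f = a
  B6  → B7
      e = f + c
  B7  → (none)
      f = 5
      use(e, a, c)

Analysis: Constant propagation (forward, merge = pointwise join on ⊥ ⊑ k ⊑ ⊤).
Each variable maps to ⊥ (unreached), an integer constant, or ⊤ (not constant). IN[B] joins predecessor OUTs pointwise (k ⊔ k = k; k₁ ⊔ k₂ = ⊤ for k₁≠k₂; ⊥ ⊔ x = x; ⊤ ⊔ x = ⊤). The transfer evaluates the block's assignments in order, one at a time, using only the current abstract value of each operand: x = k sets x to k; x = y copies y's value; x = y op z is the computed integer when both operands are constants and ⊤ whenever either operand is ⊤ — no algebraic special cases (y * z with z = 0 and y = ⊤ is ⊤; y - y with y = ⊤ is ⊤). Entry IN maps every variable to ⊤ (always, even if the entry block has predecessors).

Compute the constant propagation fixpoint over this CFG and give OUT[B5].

Answer: {a: 6, b: 6, c: 5, d: 4, e: ⊤, f: 6}

Derivation:
Per-block solution:
  B0:   IN=(all ⊤)   OUT={a:6; rest ⊤}
  B1:   IN={a:6; rest ⊤}   OUT={a:6; rest ⊤}
  B2:   IN={a:6; rest ⊤}   OUT={a:6, d:4; rest ⊤}
  B3:   IN={a:6, d:4; rest ⊤}   OUT={a:6, d:4; rest ⊤}
  B4:   IN={a:6, d:4; rest ⊤}   OUT={a:6, b:6, d:4; rest ⊤}
  B5:   IN={a:6, b:6, d:4; rest ⊤}   OUT={a:6, b:6, c:5, d:4, f:6; rest ⊤}
  B6:   IN={a:6, b:6, c:5, d:4, f:6; rest ⊤}   OUT={a:6, b:6, c:5, d:4, e:11, f:6; rest ⊤}
  B7:   IN={a:6, b:6, c:5, d:4, e:11, f:6; rest ⊤}   OUT={a:6, b:6, c:5, d:4, e:11, f:5; rest ⊤}

Merge at B5: IN[B5] = OUT[B4] = {a: 6, b: 6, c: ⊤, d: 4, e: ⊤, f: ⊤}
Applying B5's transfer function to that IN value gives OUT[B5] (row B5 above).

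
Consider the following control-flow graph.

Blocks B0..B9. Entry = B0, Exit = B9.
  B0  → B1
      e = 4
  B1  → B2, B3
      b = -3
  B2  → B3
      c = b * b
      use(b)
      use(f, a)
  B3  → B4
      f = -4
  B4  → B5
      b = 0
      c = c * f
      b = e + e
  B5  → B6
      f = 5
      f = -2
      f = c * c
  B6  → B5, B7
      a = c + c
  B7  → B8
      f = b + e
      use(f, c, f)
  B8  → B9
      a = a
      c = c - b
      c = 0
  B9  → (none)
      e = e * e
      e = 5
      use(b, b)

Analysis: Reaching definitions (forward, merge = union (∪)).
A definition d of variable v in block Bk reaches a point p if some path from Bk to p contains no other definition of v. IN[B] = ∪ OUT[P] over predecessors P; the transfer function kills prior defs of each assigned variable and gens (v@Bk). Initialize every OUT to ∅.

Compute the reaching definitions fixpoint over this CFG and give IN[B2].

Answer: {b@B1, e@B0}

Trace:
Converged values:
  B0: | IN={} | OUT={e@B0}
  B1: | IN={e@B0} | OUT={b@B1, e@B0}
  B2: | IN={b@B1, e@B0} | OUT={b@B1, c@B2, e@B0}
  B3: | IN={b@B1, c@B2, e@B0} | OUT={b@B1, c@B2, e@B0, f@B3}
  B4: | IN={b@B1, c@B2, e@B0, f@B3} | OUT={b@B4, c@B4, e@B0, f@B3}
  B5: | IN={a@B6, b@B4, c@B4, e@B0, f@B3, f@B5} | OUT={a@B6, b@B4, c@B4, e@B0, f@B5}
  B6: | IN={a@B6, b@B4, c@B4, e@B0, f@B5} | OUT={a@B6, b@B4, c@B4, e@B0, f@B5}
  B7: | IN={a@B6, b@B4, c@B4, e@B0, f@B5} | OUT={a@B6, b@B4, c@B4, e@B0, f@B7}
  B8: | IN={a@B6, b@B4, c@B4, e@B0, f@B7} | OUT={a@B8, b@B4, c@B8, e@B0, f@B7}
  B9: | IN={a@B8, b@B4, c@B8, e@B0, f@B7} | OUT={a@B8, b@B4, c@B8, e@B9, f@B7}

Merge at B2: IN[B2] = OUT[B1] = {b@B1, e@B0}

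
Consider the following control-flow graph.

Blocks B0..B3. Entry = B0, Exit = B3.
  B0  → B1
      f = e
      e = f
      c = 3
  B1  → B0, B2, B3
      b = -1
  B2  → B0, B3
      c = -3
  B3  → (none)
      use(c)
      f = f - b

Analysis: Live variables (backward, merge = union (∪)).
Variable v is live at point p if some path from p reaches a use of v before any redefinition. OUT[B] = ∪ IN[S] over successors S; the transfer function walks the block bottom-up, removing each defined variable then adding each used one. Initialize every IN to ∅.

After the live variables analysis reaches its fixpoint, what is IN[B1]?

Per-block solution:
  B0:   IN={e}   OUT={c, e, f}
  B1:   IN={c, e, f}   OUT={b, c, e, f}
  B2:   IN={b, e, f}   OUT={b, c, e, f}
  B3:   IN={b, c, f}   OUT={}

Merge at B1: OUT[B1] = IN[B0] ⊔ IN[B2] ⊔ IN[B3] = {b, c, e, f}
Applying B1's transfer function to that OUT value gives IN[B1] (row B1 above).

Answer: {c, e, f}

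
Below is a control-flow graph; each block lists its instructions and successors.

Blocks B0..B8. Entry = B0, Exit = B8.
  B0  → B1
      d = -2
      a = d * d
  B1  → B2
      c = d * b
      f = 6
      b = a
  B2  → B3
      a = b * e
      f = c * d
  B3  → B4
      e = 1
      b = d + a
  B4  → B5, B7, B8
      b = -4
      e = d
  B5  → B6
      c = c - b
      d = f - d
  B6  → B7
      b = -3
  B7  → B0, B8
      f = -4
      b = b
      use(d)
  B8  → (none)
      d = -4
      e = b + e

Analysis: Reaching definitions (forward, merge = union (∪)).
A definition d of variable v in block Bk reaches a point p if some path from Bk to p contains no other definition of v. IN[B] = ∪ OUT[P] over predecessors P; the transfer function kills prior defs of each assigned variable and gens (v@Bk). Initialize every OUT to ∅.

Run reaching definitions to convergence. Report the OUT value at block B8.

Answer: {a@B2, b@B4, b@B7, c@B1, c@B5, d@B8, e@B8, f@B2, f@B7}

Trace:
Per-block solution:
  B0:  IN={a@B2, b@B7, c@B1, c@B5, d@B0, d@B5, e@B4, f@B7}  OUT={a@B0, b@B7, c@B1, c@B5, d@B0, e@B4, f@B7}
  B1:  IN={a@B0, b@B7, c@B1, c@B5, d@B0, e@B4, f@B7}  OUT={a@B0, b@B1, c@B1, d@B0, e@B4, f@B1}
  B2:  IN={a@B0, b@B1, c@B1, d@B0, e@B4, f@B1}  OUT={a@B2, b@B1, c@B1, d@B0, e@B4, f@B2}
  B3:  IN={a@B2, b@B1, c@B1, d@B0, e@B4, f@B2}  OUT={a@B2, b@B3, c@B1, d@B0, e@B3, f@B2}
  B4:  IN={a@B2, b@B3, c@B1, d@B0, e@B3, f@B2}  OUT={a@B2, b@B4, c@B1, d@B0, e@B4, f@B2}
  B5:  IN={a@B2, b@B4, c@B1, d@B0, e@B4, f@B2}  OUT={a@B2, b@B4, c@B5, d@B5, e@B4, f@B2}
  B6:  IN={a@B2, b@B4, c@B5, d@B5, e@B4, f@B2}  OUT={a@B2, b@B6, c@B5, d@B5, e@B4, f@B2}
  B7:  IN={a@B2, b@B4, b@B6, c@B1, c@B5, d@B0, d@B5, e@B4, f@B2}  OUT={a@B2, b@B7, c@B1, c@B5, d@B0, d@B5, e@B4, f@B7}
  B8:  IN={a@B2, b@B4, b@B7, c@B1, c@B5, d@B0, d@B5, e@B4, f@B2, f@B7}  OUT={a@B2, b@B4, b@B7, c@B1, c@B5, d@B8, e@B8, f@B2, f@B7}

Merge at B8: IN[B8] = OUT[B4] ⊔ OUT[B7] = {a@B2, b@B4, b@B7, c@B1, c@B5, d@B0, d@B5, e@B4, f@B2, f@B7}
Applying B8's transfer function to that IN value gives OUT[B8] (row B8 above).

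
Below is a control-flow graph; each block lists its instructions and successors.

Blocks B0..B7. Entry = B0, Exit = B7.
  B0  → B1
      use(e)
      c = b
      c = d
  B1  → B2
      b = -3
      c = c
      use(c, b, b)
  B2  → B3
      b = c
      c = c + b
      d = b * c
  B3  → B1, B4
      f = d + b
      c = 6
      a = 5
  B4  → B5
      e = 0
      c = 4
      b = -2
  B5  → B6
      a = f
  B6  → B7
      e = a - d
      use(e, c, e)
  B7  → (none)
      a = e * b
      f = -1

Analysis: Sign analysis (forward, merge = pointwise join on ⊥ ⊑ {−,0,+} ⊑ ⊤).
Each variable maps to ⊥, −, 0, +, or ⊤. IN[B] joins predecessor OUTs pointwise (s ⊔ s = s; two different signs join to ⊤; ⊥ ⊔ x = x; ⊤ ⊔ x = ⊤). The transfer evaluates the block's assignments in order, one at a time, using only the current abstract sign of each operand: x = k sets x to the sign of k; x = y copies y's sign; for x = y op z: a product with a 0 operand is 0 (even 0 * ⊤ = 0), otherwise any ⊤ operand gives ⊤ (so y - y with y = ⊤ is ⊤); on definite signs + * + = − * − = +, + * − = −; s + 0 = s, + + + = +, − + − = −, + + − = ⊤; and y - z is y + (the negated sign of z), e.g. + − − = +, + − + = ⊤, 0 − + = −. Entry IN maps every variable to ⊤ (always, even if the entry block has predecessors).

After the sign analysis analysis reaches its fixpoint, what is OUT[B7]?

Answer: {a: ⊤, b: -, c: +, d: ⊤, e: ⊤, f: -}

Working:
Converged values:
  B0:  IN=(all ⊤)  OUT=(all ⊤)
  B1:  IN=(all ⊤)  OUT={b:-; rest ⊤}
  B2:  IN={b:-; rest ⊤}  OUT=(all ⊤)
  B3:  IN=(all ⊤)  OUT={a:+, c:+; rest ⊤}
  B4:  IN={a:+, c:+; rest ⊤}  OUT={a:+, b:-, c:+, e:0; rest ⊤}
  B5:  IN={a:+, b:-, c:+, e:0; rest ⊤}  OUT={b:-, c:+, e:0; rest ⊤}
  B6:  IN={b:-, c:+, e:0; rest ⊤}  OUT={b:-, c:+; rest ⊤}
  B7:  IN={b:-, c:+; rest ⊤}  OUT={b:-, c:+, f:-; rest ⊤}

Merge at B7: IN[B7] = OUT[B6] = {a: ⊤, b: -, c: +, d: ⊤, e: ⊤, f: ⊤}
Applying B7's transfer function to that IN value gives OUT[B7] (row B7 above).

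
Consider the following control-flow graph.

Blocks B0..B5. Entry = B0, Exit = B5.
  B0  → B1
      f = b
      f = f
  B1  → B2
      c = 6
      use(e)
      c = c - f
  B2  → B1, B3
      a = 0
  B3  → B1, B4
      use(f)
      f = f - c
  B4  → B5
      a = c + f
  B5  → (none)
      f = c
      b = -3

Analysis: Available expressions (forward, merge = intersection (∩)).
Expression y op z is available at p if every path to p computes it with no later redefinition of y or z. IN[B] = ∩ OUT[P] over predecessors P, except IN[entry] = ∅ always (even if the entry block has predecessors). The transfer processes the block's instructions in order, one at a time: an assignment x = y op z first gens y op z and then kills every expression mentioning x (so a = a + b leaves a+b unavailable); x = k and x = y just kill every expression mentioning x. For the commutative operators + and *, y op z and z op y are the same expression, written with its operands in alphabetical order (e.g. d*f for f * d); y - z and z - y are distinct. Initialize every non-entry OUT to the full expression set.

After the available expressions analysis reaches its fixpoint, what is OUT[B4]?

Fixpoint table:
  B0:   IN={}   OUT={}
  B1:   IN={}   OUT={}
  B2:   IN={}   OUT={}
  B3:   IN={}   OUT={}
  B4:   IN={}   OUT={c+f}
  B5:   IN={c+f}   OUT={}

Merge at B4: IN[B4] = OUT[B3] = {}
Applying B4's transfer function to that IN value gives OUT[B4] (row B4 above).

Answer: {c+f}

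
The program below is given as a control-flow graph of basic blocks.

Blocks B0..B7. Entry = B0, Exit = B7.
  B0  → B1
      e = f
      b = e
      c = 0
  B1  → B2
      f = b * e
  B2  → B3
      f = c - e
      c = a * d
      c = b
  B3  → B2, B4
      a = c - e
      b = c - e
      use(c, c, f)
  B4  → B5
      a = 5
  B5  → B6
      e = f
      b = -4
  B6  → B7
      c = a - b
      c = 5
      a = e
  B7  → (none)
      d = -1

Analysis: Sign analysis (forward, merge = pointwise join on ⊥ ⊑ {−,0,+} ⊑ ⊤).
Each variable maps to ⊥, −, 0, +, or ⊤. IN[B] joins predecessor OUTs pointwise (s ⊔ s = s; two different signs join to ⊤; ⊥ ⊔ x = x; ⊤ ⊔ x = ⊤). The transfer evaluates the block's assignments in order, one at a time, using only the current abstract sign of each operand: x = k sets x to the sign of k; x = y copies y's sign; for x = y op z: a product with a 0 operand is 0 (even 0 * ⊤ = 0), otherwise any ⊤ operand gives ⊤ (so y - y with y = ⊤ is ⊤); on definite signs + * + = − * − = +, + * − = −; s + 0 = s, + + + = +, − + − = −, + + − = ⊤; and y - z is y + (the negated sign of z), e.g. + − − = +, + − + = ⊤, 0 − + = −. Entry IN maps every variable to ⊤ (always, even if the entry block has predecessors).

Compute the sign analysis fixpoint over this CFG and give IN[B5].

Answer: {a: +, b: ⊤, c: ⊤, d: ⊤, e: ⊤, f: ⊤}

Derivation:
Per-block solution:
  B0: | IN=(all ⊤) | OUT={c:0; rest ⊤}
  B1: | IN={c:0; rest ⊤} | OUT={c:0; rest ⊤}
  B2: | IN=(all ⊤) | OUT=(all ⊤)
  B3: | IN=(all ⊤) | OUT=(all ⊤)
  B4: | IN=(all ⊤) | OUT={a:+; rest ⊤}
  B5: | IN={a:+; rest ⊤} | OUT={a:+, b:-; rest ⊤}
  B6: | IN={a:+, b:-; rest ⊤} | OUT={b:-, c:+; rest ⊤}
  B7: | IN={b:-, c:+; rest ⊤} | OUT={b:-, c:+, d:-; rest ⊤}

Merge at B5: IN[B5] = OUT[B4] = {a: +, b: ⊤, c: ⊤, d: ⊤, e: ⊤, f: ⊤}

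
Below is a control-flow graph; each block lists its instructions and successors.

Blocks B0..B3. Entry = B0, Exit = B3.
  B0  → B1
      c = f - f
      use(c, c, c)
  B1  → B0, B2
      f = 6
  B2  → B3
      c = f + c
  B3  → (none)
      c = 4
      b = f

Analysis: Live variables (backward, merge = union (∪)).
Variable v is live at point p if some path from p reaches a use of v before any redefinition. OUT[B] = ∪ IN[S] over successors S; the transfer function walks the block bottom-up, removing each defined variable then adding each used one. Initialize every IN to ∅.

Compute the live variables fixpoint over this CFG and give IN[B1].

Fixpoint table:
  B0:   IN={f}   OUT={c}
  B1:   IN={c}   OUT={c, f}
  B2:   IN={c, f}   OUT={f}
  B3:   IN={f}   OUT={}

Merge at B1: OUT[B1] = IN[B0] ⊔ IN[B2] = {c, f}
Applying B1's transfer function to that OUT value gives IN[B1] (row B1 above).

Answer: {c}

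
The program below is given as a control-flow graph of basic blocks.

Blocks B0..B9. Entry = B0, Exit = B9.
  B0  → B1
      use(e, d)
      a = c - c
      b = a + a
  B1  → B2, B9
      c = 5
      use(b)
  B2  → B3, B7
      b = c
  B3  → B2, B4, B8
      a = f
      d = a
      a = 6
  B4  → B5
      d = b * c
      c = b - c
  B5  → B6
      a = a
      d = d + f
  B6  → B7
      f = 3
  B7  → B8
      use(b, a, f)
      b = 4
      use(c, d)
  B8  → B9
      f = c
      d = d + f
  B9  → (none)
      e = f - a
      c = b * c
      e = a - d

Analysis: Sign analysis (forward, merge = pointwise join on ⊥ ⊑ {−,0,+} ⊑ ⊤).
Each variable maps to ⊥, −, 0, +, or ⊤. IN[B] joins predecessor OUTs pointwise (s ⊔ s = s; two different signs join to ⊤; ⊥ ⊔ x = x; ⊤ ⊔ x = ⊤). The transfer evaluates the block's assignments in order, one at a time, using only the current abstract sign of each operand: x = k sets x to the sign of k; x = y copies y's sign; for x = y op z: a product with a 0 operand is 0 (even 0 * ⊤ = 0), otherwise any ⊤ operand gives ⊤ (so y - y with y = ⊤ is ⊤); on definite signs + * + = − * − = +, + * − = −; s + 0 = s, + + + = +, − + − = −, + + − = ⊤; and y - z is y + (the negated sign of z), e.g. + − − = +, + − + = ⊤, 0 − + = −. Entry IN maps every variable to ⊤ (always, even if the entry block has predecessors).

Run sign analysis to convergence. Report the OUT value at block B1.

Fixpoint table:
  B0:   IN=(all ⊤)   OUT=(all ⊤)
  B1:   IN=(all ⊤)   OUT={c:+; rest ⊤}
  B2:   IN={c:+; rest ⊤}   OUT={b:+, c:+; rest ⊤}
  B3:   IN={b:+, c:+; rest ⊤}   OUT={a:+, b:+, c:+; rest ⊤}
  B4:   IN={a:+, b:+, c:+; rest ⊤}   OUT={a:+, b:+, d:+; rest ⊤}
  B5:   IN={a:+, b:+, d:+; rest ⊤}   OUT={a:+, b:+; rest ⊤}
  B6:   IN={a:+, b:+; rest ⊤}   OUT={a:+, b:+, f:+; rest ⊤}
  B7:   IN={b:+; rest ⊤}   OUT={b:+; rest ⊤}
  B8:   IN={b:+; rest ⊤}   OUT={b:+; rest ⊤}
  B9:   IN=(all ⊤)   OUT=(all ⊤)

Merge at B1: IN[B1] = OUT[B0] = {a: ⊤, b: ⊤, c: ⊤, d: ⊤, e: ⊤, f: ⊤}
Applying B1's transfer function to that IN value gives OUT[B1] (row B1 above).

Answer: {a: ⊤, b: ⊤, c: +, d: ⊤, e: ⊤, f: ⊤}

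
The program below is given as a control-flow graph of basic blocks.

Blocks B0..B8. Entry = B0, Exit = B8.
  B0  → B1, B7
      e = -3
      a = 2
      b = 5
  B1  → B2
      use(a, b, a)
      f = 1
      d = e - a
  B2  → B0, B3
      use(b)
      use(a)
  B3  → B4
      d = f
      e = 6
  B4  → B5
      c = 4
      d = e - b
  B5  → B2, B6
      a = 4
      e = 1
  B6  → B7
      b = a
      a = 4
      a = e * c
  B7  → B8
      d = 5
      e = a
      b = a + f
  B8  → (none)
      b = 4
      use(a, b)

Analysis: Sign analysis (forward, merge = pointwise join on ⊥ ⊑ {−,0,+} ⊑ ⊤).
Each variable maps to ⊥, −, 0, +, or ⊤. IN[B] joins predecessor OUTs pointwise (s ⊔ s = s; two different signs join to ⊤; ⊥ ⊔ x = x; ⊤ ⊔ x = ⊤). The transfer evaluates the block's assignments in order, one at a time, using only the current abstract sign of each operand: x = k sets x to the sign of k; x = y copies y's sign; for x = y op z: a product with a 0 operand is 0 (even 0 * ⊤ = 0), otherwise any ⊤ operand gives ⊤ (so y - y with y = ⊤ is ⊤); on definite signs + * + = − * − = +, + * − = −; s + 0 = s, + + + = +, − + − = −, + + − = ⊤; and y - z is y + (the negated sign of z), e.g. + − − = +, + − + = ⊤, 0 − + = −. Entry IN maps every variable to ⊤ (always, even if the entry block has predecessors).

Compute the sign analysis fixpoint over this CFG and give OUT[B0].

Fixpoint table:
  B0:  IN=(all ⊤)  OUT={a:+, b:+, e:-; rest ⊤}
  B1:  IN={a:+, b:+, e:-; rest ⊤}  OUT={a:+, b:+, d:-, e:-, f:+; rest ⊤}
  B2:  IN={a:+, b:+, f:+; rest ⊤}  OUT={a:+, b:+, f:+; rest ⊤}
  B3:  IN={a:+, b:+, f:+; rest ⊤}  OUT={a:+, b:+, d:+, e:+, f:+; rest ⊤}
  B4:  IN={a:+, b:+, d:+, e:+, f:+; rest ⊤}  OUT={a:+, b:+, c:+, e:+, f:+; rest ⊤}
  B5:  IN={a:+, b:+, c:+, e:+, f:+; rest ⊤}  OUT={a:+, b:+, c:+, e:+, f:+; rest ⊤}
  B6:  IN={a:+, b:+, c:+, e:+, f:+; rest ⊤}  OUT={a:+, b:+, c:+, e:+, f:+; rest ⊤}
  B7:  IN={a:+, b:+; rest ⊤}  OUT={a:+, d:+, e:+; rest ⊤}
  B8:  IN={a:+, d:+, e:+; rest ⊤}  OUT={a:+, b:+, d:+, e:+; rest ⊤}

Merge at B0 (entry node, so the boundary value (all ⊤) is joined with the incoming edge(s)): IN[B0] = (all ⊤) ⊔ OUT[B2] = {a: ⊤, b: ⊤, c: ⊤, d: ⊤, e: ⊤, f: ⊤}
Applying B0's transfer function to that IN value gives OUT[B0] (row B0 above).

Answer: {a: +, b: +, c: ⊤, d: ⊤, e: -, f: ⊤}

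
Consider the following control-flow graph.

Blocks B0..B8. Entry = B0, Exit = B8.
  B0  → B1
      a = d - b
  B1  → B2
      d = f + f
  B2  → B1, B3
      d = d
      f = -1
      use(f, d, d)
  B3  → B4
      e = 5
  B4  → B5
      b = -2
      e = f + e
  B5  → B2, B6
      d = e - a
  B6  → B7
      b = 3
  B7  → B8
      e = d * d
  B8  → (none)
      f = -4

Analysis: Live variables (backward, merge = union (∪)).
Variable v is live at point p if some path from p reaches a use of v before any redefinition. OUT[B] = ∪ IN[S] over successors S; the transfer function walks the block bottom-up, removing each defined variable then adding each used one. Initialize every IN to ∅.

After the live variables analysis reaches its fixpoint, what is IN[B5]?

Answer: {a, e}

Trace:
Converged values:
  B0:   IN={b, d, f}   OUT={a, f}
  B1:   IN={a, f}   OUT={a, d}
  B2:   IN={a, d}   OUT={a, f}
  B3:   IN={a, f}   OUT={a, e, f}
  B4:   IN={a, e, f}   OUT={a, e}
  B5:   IN={a, e}   OUT={a, d}
  B6:   IN={d}   OUT={d}
  B7:   IN={d}   OUT={}
  B8:   IN={}   OUT={}

Merge at B5: OUT[B5] = IN[B2] ⊔ IN[B6] = {a, d}
Applying B5's transfer function to that OUT value gives IN[B5] (row B5 above).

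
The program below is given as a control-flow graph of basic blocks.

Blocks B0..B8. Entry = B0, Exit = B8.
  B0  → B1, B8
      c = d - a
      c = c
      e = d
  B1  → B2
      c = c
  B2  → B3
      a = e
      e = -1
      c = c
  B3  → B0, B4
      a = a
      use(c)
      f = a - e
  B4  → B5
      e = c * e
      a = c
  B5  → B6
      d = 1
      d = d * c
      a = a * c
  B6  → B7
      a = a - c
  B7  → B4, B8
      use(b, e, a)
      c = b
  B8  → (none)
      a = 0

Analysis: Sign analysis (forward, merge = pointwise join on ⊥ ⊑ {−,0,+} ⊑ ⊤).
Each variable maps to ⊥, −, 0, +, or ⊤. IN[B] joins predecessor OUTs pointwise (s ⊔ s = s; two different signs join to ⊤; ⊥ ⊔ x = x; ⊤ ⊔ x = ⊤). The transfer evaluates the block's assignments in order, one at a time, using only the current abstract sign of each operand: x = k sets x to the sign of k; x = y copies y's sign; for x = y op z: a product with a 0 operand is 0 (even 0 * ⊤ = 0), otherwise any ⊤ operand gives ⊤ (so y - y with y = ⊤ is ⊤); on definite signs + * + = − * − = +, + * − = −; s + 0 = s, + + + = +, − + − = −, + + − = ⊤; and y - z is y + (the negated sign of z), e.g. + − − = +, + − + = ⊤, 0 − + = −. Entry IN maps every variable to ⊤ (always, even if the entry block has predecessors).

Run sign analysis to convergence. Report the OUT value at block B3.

Answer: {a: ⊤, b: ⊤, c: ⊤, d: ⊤, e: -, f: ⊤}

Derivation:
Converged values:
  B0:  IN=(all ⊤)  OUT=(all ⊤)
  B1:  IN=(all ⊤)  OUT=(all ⊤)
  B2:  IN=(all ⊤)  OUT={e:-; rest ⊤}
  B3:  IN={e:-; rest ⊤}  OUT={e:-; rest ⊤}
  B4:  IN=(all ⊤)  OUT=(all ⊤)
  B5:  IN=(all ⊤)  OUT=(all ⊤)
  B6:  IN=(all ⊤)  OUT=(all ⊤)
  B7:  IN=(all ⊤)  OUT=(all ⊤)
  B8:  IN=(all ⊤)  OUT={a:0; rest ⊤}

Merge at B3: IN[B3] = OUT[B2] = {a: ⊤, b: ⊤, c: ⊤, d: ⊤, e: -, f: ⊤}
Applying B3's transfer function to that IN value gives OUT[B3] (row B3 above).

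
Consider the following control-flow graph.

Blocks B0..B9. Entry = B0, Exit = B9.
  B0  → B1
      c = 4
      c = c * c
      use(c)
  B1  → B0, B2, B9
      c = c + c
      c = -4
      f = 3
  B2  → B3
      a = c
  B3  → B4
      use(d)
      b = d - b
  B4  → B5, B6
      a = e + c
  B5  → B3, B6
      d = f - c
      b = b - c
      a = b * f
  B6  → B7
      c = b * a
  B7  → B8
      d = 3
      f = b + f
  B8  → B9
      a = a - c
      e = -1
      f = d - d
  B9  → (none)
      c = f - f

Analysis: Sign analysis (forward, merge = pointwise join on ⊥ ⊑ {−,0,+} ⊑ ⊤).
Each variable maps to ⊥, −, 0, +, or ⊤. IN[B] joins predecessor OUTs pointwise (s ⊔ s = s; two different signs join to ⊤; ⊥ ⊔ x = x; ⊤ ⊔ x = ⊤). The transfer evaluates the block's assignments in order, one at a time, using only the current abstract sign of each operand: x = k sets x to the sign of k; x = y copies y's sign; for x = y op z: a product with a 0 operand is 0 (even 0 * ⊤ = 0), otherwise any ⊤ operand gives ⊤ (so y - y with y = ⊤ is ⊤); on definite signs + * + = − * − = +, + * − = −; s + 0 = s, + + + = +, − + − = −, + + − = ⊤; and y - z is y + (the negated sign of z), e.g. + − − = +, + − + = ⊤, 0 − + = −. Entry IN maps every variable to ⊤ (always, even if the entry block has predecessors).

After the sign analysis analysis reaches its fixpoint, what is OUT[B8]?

Answer: {a: ⊤, b: ⊤, c: ⊤, d: +, e: -, f: ⊤}

Trace:
Converged values:
  B0:   IN=(all ⊤)   OUT={c:+; rest ⊤}
  B1:   IN={c:+; rest ⊤}   OUT={c:-, f:+; rest ⊤}
  B2:   IN={c:-, f:+; rest ⊤}   OUT={a:-, c:-, f:+; rest ⊤}
  B3:   IN={c:-, f:+; rest ⊤}   OUT={c:-, f:+; rest ⊤}
  B4:   IN={c:-, f:+; rest ⊤}   OUT={c:-, f:+; rest ⊤}
  B5:   IN={c:-, f:+; rest ⊤}   OUT={c:-, d:+, f:+; rest ⊤}
  B6:   IN={c:-, f:+; rest ⊤}   OUT={f:+; rest ⊤}
  B7:   IN={f:+; rest ⊤}   OUT={d:+; rest ⊤}
  B8:   IN={d:+; rest ⊤}   OUT={d:+, e:-; rest ⊤}
  B9:   IN=(all ⊤)   OUT=(all ⊤)

Merge at B8: IN[B8] = OUT[B7] = {a: ⊤, b: ⊤, c: ⊤, d: +, e: ⊤, f: ⊤}
Applying B8's transfer function to that IN value gives OUT[B8] (row B8 above).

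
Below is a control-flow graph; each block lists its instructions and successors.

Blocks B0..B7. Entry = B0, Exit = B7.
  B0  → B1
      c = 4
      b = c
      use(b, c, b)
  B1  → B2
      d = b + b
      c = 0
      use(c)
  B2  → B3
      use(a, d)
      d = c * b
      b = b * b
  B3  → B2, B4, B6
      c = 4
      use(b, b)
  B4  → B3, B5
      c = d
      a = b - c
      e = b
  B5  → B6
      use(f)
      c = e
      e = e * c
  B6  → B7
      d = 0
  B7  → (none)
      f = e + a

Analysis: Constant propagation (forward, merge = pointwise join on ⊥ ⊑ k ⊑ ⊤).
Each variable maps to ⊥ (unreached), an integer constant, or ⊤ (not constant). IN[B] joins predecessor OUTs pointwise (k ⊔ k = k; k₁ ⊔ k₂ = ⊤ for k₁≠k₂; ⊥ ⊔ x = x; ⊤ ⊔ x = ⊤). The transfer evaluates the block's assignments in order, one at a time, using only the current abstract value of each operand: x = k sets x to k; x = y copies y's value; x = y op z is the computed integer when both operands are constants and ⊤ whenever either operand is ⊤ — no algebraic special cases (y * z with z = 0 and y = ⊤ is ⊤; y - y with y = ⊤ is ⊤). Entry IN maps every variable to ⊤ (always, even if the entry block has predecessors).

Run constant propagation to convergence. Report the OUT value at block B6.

Per-block solution:
  B0:   IN=(all ⊤)   OUT={b:4, c:4; rest ⊤}
  B1:   IN={b:4, c:4; rest ⊤}   OUT={b:4, c:0, d:8; rest ⊤}
  B2:   IN=(all ⊤)   OUT=(all ⊤)
  B3:   IN=(all ⊤)   OUT={c:4; rest ⊤}
  B4:   IN={c:4; rest ⊤}   OUT=(all ⊤)
  B5:   IN=(all ⊤)   OUT=(all ⊤)
  B6:   IN=(all ⊤)   OUT={d:0; rest ⊤}
  B7:   IN={d:0; rest ⊤}   OUT={d:0; rest ⊤}

Merge at B6: IN[B6] = OUT[B3] ⊔ OUT[B5] = {a: ⊤, b: ⊤, c: ⊤, d: ⊤, e: ⊤, f: ⊤}
Applying B6's transfer function to that IN value gives OUT[B6] (row B6 above).

Answer: {a: ⊤, b: ⊤, c: ⊤, d: 0, e: ⊤, f: ⊤}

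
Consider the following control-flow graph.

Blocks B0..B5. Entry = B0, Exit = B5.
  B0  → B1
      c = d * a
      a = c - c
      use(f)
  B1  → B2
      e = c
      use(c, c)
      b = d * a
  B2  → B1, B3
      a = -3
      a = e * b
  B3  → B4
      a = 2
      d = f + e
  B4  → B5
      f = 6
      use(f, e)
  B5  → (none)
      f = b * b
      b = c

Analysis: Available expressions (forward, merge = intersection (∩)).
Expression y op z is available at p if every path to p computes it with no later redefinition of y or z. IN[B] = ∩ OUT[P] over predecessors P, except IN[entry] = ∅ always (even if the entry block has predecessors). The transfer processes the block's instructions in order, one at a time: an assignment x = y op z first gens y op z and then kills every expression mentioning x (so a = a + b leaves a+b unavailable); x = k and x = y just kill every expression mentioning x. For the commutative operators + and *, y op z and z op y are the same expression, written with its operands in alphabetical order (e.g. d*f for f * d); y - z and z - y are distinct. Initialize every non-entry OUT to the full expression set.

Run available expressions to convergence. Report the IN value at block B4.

Fixpoint table:
  B0: | IN={} | OUT={c-c}
  B1: | IN={c-c} | OUT={a*d, c-c}
  B2: | IN={a*d, c-c} | OUT={b*e, c-c}
  B3: | IN={b*e, c-c} | OUT={b*e, c-c, e+f}
  B4: | IN={b*e, c-c, e+f} | OUT={b*e, c-c}
  B5: | IN={b*e, c-c} | OUT={c-c}

Merge at B4: IN[B4] = OUT[B3] = {b*e, c-c, e+f}

Answer: {b*e, c-c, e+f}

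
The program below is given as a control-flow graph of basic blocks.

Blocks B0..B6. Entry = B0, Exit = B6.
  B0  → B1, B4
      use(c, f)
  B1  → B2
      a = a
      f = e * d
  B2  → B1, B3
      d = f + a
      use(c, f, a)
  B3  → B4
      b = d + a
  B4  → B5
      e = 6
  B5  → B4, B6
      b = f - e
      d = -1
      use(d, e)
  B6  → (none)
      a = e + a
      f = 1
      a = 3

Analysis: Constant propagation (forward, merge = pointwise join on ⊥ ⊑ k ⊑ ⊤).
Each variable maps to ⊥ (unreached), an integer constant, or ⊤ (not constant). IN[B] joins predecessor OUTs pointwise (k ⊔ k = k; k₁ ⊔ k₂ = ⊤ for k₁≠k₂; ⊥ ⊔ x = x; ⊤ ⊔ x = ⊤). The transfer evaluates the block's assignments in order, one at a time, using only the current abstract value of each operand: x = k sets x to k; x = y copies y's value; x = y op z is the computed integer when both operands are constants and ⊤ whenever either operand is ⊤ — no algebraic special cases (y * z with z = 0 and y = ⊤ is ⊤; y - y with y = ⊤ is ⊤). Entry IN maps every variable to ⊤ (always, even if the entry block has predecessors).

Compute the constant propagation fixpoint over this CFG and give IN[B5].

Answer: {a: ⊤, b: ⊤, c: ⊤, d: ⊤, e: 6, f: ⊤}

Working:
Per-block solution:
  B0: | IN=(all ⊤) | OUT=(all ⊤)
  B1: | IN=(all ⊤) | OUT=(all ⊤)
  B2: | IN=(all ⊤) | OUT=(all ⊤)
  B3: | IN=(all ⊤) | OUT=(all ⊤)
  B4: | IN=(all ⊤) | OUT={e:6; rest ⊤}
  B5: | IN={e:6; rest ⊤} | OUT={d:-1, e:6; rest ⊤}
  B6: | IN={d:-1, e:6; rest ⊤} | OUT={a:3, d:-1, e:6, f:1; rest ⊤}

Merge at B5: IN[B5] = OUT[B4] = {a: ⊤, b: ⊤, c: ⊤, d: ⊤, e: 6, f: ⊤}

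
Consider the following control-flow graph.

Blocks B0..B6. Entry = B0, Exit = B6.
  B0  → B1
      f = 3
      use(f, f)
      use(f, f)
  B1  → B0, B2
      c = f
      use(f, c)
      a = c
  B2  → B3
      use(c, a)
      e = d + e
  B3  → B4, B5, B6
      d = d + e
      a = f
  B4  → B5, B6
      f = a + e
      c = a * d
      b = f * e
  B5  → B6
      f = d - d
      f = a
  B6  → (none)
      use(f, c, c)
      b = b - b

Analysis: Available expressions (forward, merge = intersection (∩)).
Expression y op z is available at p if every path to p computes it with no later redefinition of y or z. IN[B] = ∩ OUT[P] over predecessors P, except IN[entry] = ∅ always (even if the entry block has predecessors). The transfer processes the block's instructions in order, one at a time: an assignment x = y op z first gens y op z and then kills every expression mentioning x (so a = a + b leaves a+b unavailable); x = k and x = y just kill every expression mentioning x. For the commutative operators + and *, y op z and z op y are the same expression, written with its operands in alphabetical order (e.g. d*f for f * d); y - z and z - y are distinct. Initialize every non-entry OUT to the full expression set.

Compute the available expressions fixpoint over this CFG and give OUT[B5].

Converged values:
  B0:   IN={}   OUT={}
  B1:   IN={}   OUT={}
  B2:   IN={}   OUT={}
  B3:   IN={}   OUT={}
  B4:   IN={}   OUT={a*d, a+e, e*f}
  B5:   IN={}   OUT={d-d}
  B6:   IN={}   OUT={}

Merge at B5: IN[B5] = OUT[B3] ∩ OUT[B4] = {}
Applying B5's transfer function to that IN value gives OUT[B5] (row B5 above).

Answer: {d-d}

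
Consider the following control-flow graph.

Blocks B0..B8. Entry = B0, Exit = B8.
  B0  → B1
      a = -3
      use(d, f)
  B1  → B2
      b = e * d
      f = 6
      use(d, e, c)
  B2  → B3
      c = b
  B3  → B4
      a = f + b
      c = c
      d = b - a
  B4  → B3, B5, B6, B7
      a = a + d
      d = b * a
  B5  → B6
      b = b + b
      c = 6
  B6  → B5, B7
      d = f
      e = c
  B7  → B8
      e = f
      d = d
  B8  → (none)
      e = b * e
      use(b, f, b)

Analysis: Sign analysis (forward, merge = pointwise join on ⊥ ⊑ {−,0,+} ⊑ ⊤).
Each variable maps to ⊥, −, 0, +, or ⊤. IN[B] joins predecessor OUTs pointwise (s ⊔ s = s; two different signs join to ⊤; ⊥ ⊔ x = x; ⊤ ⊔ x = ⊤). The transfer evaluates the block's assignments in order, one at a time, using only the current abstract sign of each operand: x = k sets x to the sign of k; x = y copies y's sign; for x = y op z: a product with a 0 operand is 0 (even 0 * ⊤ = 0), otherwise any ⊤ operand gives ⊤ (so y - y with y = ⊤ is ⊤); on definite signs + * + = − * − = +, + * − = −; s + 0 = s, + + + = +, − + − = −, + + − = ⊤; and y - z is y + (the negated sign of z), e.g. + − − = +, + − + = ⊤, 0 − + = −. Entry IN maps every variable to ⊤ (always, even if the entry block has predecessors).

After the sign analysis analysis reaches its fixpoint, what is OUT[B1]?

Fixpoint table:
  B0:   IN=(all ⊤)   OUT={a:-; rest ⊤}
  B1:   IN={a:-; rest ⊤}   OUT={a:-, f:+; rest ⊤}
  B2:   IN={a:-, f:+; rest ⊤}   OUT={a:-, f:+; rest ⊤}
  B3:   IN={f:+; rest ⊤}   OUT={f:+; rest ⊤}
  B4:   IN={f:+; rest ⊤}   OUT={f:+; rest ⊤}
  B5:   IN={f:+; rest ⊤}   OUT={c:+, f:+; rest ⊤}
  B6:   IN={f:+; rest ⊤}   OUT={d:+, f:+; rest ⊤}
  B7:   IN={f:+; rest ⊤}   OUT={e:+, f:+; rest ⊤}
  B8:   IN={e:+, f:+; rest ⊤}   OUT={f:+; rest ⊤}

Merge at B1: IN[B1] = OUT[B0] = {a: -, b: ⊤, c: ⊤, d: ⊤, e: ⊤, f: ⊤}
Applying B1's transfer function to that IN value gives OUT[B1] (row B1 above).

Answer: {a: -, b: ⊤, c: ⊤, d: ⊤, e: ⊤, f: +}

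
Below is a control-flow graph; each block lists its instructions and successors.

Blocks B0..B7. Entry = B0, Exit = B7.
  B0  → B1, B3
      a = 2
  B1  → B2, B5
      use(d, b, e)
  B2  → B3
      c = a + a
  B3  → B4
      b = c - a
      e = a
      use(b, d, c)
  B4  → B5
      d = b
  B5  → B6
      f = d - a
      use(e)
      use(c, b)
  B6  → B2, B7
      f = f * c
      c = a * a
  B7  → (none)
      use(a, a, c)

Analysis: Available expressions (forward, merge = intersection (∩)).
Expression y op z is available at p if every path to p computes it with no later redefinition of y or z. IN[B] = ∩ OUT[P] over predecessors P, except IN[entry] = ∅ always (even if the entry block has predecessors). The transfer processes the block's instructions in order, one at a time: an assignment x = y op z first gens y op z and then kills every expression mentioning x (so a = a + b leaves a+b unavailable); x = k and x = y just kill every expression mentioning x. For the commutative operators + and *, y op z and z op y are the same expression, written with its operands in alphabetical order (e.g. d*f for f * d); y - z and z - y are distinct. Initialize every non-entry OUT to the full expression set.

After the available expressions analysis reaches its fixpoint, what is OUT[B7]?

Fixpoint table:
  B0: | IN={} | OUT={}
  B1: | IN={} | OUT={}
  B2: | IN={} | OUT={a+a}
  B3: | IN={} | OUT={c-a}
  B4: | IN={c-a} | OUT={c-a}
  B5: | IN={} | OUT={d-a}
  B6: | IN={d-a} | OUT={a*a, d-a}
  B7: | IN={a*a, d-a} | OUT={a*a, d-a}

Merge at B7: IN[B7] = OUT[B6] = {a*a, d-a}
Applying B7's transfer function to that IN value gives OUT[B7] (row B7 above).

Answer: {a*a, d-a}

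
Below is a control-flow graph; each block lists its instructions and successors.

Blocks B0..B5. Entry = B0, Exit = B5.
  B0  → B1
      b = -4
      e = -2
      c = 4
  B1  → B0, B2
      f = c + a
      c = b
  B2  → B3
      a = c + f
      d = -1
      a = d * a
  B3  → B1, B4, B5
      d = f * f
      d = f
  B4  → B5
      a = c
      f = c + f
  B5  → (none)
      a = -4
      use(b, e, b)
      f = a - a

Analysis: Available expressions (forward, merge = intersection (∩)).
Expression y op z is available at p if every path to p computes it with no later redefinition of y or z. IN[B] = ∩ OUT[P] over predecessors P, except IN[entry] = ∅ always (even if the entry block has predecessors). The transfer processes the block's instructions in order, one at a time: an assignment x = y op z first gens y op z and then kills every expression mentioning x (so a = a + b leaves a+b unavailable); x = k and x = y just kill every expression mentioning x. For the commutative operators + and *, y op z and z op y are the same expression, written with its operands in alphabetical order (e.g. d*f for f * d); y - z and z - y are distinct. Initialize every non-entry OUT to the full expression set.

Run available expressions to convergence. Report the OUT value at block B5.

Answer: {a-a}

Working:
Fixpoint table:
  B0: | IN={} | OUT={}
  B1: | IN={} | OUT={}
  B2: | IN={} | OUT={c+f}
  B3: | IN={c+f} | OUT={c+f, f*f}
  B4: | IN={c+f, f*f} | OUT={}
  B5: | IN={} | OUT={a-a}

Merge at B5: IN[B5] = OUT[B3] ∩ OUT[B4] = {}
Applying B5's transfer function to that IN value gives OUT[B5] (row B5 above).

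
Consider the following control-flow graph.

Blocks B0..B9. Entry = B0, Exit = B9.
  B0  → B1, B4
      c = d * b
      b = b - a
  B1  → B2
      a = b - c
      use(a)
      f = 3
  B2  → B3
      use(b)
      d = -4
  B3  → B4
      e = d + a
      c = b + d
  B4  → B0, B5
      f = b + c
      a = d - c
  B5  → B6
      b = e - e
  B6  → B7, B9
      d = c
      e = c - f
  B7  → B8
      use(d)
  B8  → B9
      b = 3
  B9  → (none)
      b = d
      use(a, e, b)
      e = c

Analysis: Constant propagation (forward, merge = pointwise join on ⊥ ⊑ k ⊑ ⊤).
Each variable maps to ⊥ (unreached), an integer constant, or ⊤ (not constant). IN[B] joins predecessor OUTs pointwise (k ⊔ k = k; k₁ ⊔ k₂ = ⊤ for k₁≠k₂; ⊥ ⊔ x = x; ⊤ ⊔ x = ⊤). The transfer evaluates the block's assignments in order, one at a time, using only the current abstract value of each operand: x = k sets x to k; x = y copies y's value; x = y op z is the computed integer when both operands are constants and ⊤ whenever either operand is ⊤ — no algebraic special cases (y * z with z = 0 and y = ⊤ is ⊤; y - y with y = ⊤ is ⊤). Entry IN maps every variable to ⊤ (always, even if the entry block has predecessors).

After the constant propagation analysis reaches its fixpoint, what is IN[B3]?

Answer: {a: ⊤, b: ⊤, c: ⊤, d: -4, e: ⊤, f: 3}

Derivation:
Converged values:
  B0: | IN=(all ⊤) | OUT=(all ⊤)
  B1: | IN=(all ⊤) | OUT={f:3; rest ⊤}
  B2: | IN={f:3; rest ⊤} | OUT={d:-4, f:3; rest ⊤}
  B3: | IN={d:-4, f:3; rest ⊤} | OUT={d:-4, f:3; rest ⊤}
  B4: | IN=(all ⊤) | OUT=(all ⊤)
  B5: | IN=(all ⊤) | OUT=(all ⊤)
  B6: | IN=(all ⊤) | OUT=(all ⊤)
  B7: | IN=(all ⊤) | OUT=(all ⊤)
  B8: | IN=(all ⊤) | OUT={b:3; rest ⊤}
  B9: | IN=(all ⊤) | OUT=(all ⊤)

Merge at B3: IN[B3] = OUT[B2] = {a: ⊤, b: ⊤, c: ⊤, d: -4, e: ⊤, f: 3}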